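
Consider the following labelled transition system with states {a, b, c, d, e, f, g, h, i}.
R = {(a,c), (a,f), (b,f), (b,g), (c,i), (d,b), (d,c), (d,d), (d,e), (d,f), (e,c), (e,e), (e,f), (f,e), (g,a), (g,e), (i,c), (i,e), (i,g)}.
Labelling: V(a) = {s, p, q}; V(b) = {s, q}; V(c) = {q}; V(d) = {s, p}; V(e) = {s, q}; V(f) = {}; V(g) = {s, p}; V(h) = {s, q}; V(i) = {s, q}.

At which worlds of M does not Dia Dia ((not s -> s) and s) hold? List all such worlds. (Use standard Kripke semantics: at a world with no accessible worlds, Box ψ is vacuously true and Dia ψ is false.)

h

Let φ = not Dia Dia ((not s -> s) and s). Evaluate φ at each world:
  a (successors {c, f}): φ is false.
  b (successors {f, g}): φ is false.
  c (successors {i}): φ is false.
  d (successors {b, c, d, e, f}): φ is false.
  e (successors {c, e, f}): φ is false.
  f (successors {e}): φ is false.
  g (successors {a, e}): φ is false.
  h (successors ∅): φ is true.
  i (successors {c, e, g}): φ is false.
For instance, at f:
  At f: Dia Dia ((not s -> s) and s) is true, so not Dia Dia ((not s -> s) and s) is false.
    At f: Dia Dia ((not s -> s) and s) requires Dia ((not s -> s) and s) at some successor in {e}.
      Dia ((not s -> s) and s) holds at e, so Dia Dia ((not s -> s) and s) is true at f.
Satisfying worlds: {h}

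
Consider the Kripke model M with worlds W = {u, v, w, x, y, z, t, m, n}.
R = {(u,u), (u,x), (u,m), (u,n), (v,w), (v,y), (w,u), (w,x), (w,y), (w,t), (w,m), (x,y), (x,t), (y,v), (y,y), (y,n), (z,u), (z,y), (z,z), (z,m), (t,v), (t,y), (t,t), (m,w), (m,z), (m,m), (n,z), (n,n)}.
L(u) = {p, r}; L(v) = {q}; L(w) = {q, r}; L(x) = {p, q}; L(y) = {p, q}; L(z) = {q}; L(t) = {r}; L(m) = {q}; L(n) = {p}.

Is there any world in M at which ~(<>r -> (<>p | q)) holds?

Let φ = ~(<>r -> (<>p | q)). Evaluate φ at each world:
  u (successors {u, x, m, n}): φ is false.
  v (successors {w, y}): φ is false.
  w (successors {u, x, y, t, m}): φ is false.
  x (successors {y, t}): φ is false.
  y (successors {v, y, n}): φ is false.
  z (successors {u, y, z, m}): φ is false.
  t (successors {v, y, t}): φ is false.
  m (successors {w, z, m}): φ is false.
  n (successors {z, n}): φ is false.
For instance, at t:
  At t: <>r -> (<>p | q) is true, so ~(<>r -> (<>p | q)) is false.
    At t: <>r is true, <>p | q is true, so <>r -> (<>p | q) is true.
      At t: <>r requires r at some successor in {v, y, t}.
        r holds at t, so <>r is true at t.
      At t: <>p is true, q is false, so <>p | q is true.

No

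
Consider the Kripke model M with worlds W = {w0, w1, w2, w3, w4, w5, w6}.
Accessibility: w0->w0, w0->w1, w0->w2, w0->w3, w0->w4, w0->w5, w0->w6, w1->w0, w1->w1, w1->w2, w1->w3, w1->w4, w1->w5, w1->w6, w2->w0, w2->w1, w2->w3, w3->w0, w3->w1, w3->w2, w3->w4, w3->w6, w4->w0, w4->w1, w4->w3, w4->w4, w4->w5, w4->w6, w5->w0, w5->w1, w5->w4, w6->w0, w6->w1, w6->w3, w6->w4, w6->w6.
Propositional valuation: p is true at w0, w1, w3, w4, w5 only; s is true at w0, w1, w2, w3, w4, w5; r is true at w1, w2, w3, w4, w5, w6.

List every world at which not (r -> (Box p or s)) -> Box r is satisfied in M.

w0, w1, w2, w3, w4, w5

Let φ = not (r -> (Box p or s)) -> Box r. Evaluate φ at each world:
  w0 (successors {w0, w1, w2, w3, w4, w5, w6}): φ is true.
  w1 (successors {w0, w1, w2, w3, w4, w5, w6}): φ is true.
  w2 (successors {w0, w1, w3}): φ is true.
  w3 (successors {w0, w1, w2, w4, w6}): φ is true.
  w4 (successors {w0, w1, w3, w4, w5, w6}): φ is true.
  w5 (successors {w0, w1, w4}): φ is true.
  w6 (successors {w0, w1, w3, w4, w6}): φ is false.
For instance, at w5:
  At w5: not (r -> (Box p or s)) is false, Box r is false, so not (r -> (Box p or s)) -> Box r is true.
    At w5: r -> (Box p or s) is true, so not (r -> (Box p or s)) is false.
      At w5: r is true, Box p or s is true, so r -> (Box p or s) is true.
    At w5: Box r requires r at every successor {w0, w1, w4}.
      r fails at w0, so Box r is false at w5.
Satisfying worlds: {w0, w1, w2, w3, w4, w5}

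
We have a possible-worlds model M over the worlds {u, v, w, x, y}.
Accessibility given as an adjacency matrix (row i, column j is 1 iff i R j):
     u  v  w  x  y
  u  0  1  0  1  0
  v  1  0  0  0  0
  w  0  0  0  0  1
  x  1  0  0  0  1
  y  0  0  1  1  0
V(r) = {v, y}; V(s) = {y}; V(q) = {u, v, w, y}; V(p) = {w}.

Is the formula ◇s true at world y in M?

At y: ◇s requires s at some successor in {w, x}.
  At w: s is false.
  At x: s is false.
So ◇s is false at y.

No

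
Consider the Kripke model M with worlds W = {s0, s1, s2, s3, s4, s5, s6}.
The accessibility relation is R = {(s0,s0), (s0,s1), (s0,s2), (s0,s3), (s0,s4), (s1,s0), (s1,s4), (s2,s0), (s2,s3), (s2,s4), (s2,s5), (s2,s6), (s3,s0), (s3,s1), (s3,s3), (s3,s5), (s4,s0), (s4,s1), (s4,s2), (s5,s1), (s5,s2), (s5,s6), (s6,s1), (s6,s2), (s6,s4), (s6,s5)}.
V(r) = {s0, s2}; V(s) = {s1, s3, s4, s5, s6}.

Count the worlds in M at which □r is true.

0

Recall that □ψ holds at a world iff ψ holds at every accessible world, and ◇ψ holds iff ψ holds at some accessible world.
Let φ = □r. Evaluate φ at each world:
  s0 (successors {s0, s1, s2, s3, s4}): φ is false.
  s1 (successors {s0, s4}): φ is false.
  s2 (successors {s0, s3, s4, s5, s6}): φ is false.
  s3 (successors {s0, s1, s3, s5}): φ is false.
  s4 (successors {s0, s1, s2}): φ is false.
  s5 (successors {s1, s2, s6}): φ is false.
  s6 (successors {s1, s2, s4, s5}): φ is false.
For instance, at s5:
  At s5: □r requires r at every successor {s1, s2, s6}.
    r fails at s1, so □r is false at s5.
Satisfying worlds: none.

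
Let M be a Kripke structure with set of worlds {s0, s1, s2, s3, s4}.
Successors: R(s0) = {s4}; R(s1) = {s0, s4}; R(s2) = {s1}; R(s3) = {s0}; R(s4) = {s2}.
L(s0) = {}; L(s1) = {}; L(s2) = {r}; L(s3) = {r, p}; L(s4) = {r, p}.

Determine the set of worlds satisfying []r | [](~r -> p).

s0, s4

Let φ = []r | [](~r -> p). Evaluate φ at each world:
  s0 (successors {s4}): φ is true.
  s1 (successors {s0, s4}): φ is false.
  s2 (successors {s1}): φ is false.
  s3 (successors {s0}): φ is false.
  s4 (successors {s2}): φ is true.
For instance, at s2:
  At s2: []r is false, [](~r -> p) is false, so []r | [](~r -> p) is false.
    At s2: []r requires r at every successor {s1}.
      r fails at s1, so []r is false at s2.
    At s2: [](~r -> p) requires ~r -> p at every successor {s1}.
      ~r -> p fails at s1, so [](~r -> p) is false at s2.
Satisfying worlds: {s0, s4}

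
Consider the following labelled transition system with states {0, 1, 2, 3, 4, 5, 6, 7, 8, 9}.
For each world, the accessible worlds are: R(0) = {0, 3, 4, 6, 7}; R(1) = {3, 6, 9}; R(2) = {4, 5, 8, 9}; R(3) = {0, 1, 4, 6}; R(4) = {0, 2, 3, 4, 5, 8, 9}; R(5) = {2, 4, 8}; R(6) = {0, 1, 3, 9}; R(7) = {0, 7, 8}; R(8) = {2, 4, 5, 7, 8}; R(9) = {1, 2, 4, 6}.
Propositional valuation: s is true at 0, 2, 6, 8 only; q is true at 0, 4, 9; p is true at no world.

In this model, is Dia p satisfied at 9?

At 9: Dia p requires p at some successor in {1, 2, 4, 6}.
  At 1: p is false.
  At 2: p is false.
  At 4: p is false.
  At 6: p is false.
So Dia p is false at 9.

No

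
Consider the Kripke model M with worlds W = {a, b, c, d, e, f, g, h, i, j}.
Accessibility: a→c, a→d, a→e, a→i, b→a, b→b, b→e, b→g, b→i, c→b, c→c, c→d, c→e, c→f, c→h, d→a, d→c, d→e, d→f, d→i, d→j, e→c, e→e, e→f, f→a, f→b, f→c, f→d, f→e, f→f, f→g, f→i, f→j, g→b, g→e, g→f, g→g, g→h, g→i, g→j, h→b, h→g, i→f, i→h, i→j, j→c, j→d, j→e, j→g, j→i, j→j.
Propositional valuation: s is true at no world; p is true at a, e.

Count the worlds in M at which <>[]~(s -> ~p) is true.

0

Let φ = <>[]~(s -> ~p). Evaluate φ at each world:
  a (successors {c, d, e, i}): φ is false.
  b (successors {a, b, e, g, i}): φ is false.
  c (successors {b, c, d, e, f, h}): φ is false.
  d (successors {a, c, e, f, i, j}): φ is false.
  e (successors {c, e, f}): φ is false.
  f (successors {a, b, c, d, e, f, g, i, j}): φ is false.
  g (successors {b, e, f, g, h, i, j}): φ is false.
  h (successors {b, g}): φ is false.
  i (successors {f, h, j}): φ is false.
  j (successors {c, d, e, g, i, j}): φ is false.
For instance, at h:
  At h: <>[]~(s -> ~p) requires []~(s -> ~p) at some successor in {b, g}.
    At b: []~(s -> ~p) is false.
    At g: []~(s -> ~p) is false.
  So <>[]~(s -> ~p) is false at h.
Satisfying worlds: none.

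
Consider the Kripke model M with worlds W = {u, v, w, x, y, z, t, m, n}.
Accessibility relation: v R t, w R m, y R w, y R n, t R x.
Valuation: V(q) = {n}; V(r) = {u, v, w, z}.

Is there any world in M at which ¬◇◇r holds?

Yes

Recall that ◇ψ holds at a world iff ψ holds at some accessible world.
Let φ = ¬◇◇r. Evaluate φ at each world:
  u (successors ∅): φ is true.
  v (successors {t}): φ is true.
  w (successors {m}): φ is true.
  x (successors ∅): φ is true.
  y (successors {w, n}): φ is true.
  z (successors ∅): φ is true.
  t (successors {x}): φ is true.
  m (successors ∅): φ is true.
  n (successors ∅): φ is true.
Detail at u (witness):
  At u: ◇◇r is false, so ¬◇◇r is true.
    At u: no accessible worlds, so ◇◇r is false.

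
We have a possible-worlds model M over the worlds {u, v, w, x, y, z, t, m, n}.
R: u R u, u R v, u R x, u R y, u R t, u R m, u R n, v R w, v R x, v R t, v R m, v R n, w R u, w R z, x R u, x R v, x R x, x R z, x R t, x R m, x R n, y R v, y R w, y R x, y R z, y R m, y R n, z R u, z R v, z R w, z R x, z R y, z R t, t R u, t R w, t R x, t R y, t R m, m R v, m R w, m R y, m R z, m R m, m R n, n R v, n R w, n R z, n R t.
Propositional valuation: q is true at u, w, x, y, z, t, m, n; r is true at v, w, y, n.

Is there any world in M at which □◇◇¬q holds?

Yes

Recall that □ψ holds at a world iff ψ holds at every accessible world, and ◇ψ holds iff ψ holds at some accessible world.
Let φ = □◇◇¬q. Evaluate φ at each world:
  u (successors {u, v, x, y, t, m, n}): φ is true.
  v (successors {w, x, t, m, n}): φ is true.
  w (successors {u, z}): φ is true.
  x (successors {u, v, x, z, t, m, n}): φ is true.
  y (successors {v, w, x, z, m, n}): φ is true.
  z (successors {u, v, w, x, y, t}): φ is true.
  t (successors {u, w, x, y, m}): φ is true.
  m (successors {v, w, y, z, m, n}): φ is true.
  n (successors {v, w, z, t}): φ is true.
Detail at u (witness):
  At u: □◇◇¬q requires ◇◇¬q at every successor {u, v, x, y, t, m, n}.
    At u: ◇◇¬q is true.
    At v: ◇◇¬q is true.
    At x: ◇◇¬q is true.
    At y: ◇◇¬q is true.
    At t: ◇◇¬q is true.
    At m: ◇◇¬q is true.
    At n: ◇◇¬q is true.
  So □◇◇¬q is true at u.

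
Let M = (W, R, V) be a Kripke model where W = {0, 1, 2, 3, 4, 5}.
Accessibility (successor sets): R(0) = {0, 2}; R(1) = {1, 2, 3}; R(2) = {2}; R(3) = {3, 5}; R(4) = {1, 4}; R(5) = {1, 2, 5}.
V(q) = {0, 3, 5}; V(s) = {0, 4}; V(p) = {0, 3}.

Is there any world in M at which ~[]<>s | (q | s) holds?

Let φ = ~[]<>s | (q | s). Evaluate φ at each world:
  0 (successors {0, 2}): φ is true.
  1 (successors {1, 2, 3}): φ is true.
  2 (successors {2}): φ is true.
  3 (successors {3, 5}): φ is true.
  4 (successors {1, 4}): φ is true.
  5 (successors {1, 2, 5}): φ is true.
Detail at 0 (witness):
  At 0: ~[]<>s is true, q | s is true, so ~[]<>s | (q | s) is true.
    At 0: []<>s is false, so ~[]<>s is true.
      At 0: []<>s requires <>s at every successor {0, 2}.
        <>s fails at 2, so []<>s is false at 0.

Yes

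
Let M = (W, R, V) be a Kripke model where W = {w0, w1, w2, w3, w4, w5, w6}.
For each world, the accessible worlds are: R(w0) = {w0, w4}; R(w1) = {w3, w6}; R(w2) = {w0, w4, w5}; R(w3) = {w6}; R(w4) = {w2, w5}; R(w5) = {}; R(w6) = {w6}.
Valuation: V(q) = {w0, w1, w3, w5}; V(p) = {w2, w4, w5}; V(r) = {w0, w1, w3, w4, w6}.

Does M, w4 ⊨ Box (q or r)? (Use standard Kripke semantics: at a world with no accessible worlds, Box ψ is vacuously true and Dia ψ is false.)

At w4: Box (q or r) requires q or r at every successor {w2, w5}.
  q or r fails at w2, so Box (q or r) is false at w4.

No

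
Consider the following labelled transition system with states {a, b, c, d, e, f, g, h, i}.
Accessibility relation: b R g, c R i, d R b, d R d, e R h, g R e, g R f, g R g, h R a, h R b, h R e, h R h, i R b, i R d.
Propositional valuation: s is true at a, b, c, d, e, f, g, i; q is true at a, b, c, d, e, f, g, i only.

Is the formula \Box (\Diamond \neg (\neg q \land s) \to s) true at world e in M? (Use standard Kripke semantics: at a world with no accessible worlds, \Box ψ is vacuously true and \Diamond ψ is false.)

Recall that \Box ψ holds at a world iff ψ holds at every accessible world, and \Diamond ψ holds iff ψ holds at some accessible world.
At e: \Box (\Diamond \neg (\neg q \land s) \to s) requires \Diamond \neg (\neg q \land s) \to s at every successor {h}.
  \Diamond \neg (\neg q \land s) \to s fails at h, so \Box (\Diamond \neg (\neg q \land s) \to s) is false at e.
    At h: \Diamond \neg (\neg q \land s) is true, s is false, so \Diamond \neg (\neg q \land s) \to s is false.
      At h: \Diamond \neg (\neg q \land s) requires \neg (\neg q \land s) at some successor in {a, b, e, h}.
        \neg (\neg q \land s) holds at a, so \Diamond \neg (\neg q \land s) is true at h.

No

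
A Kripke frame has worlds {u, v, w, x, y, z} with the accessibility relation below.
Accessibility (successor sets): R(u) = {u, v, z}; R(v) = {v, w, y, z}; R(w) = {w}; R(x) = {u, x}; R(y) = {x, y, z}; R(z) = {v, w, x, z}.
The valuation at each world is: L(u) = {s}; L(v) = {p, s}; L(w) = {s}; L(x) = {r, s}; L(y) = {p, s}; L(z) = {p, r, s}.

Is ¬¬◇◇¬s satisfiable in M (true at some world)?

No

Let φ = ¬¬◇◇¬s. Evaluate φ at each world:
  u (successors {u, v, z}): φ is false.
  v (successors {v, w, y, z}): φ is false.
  w (successors {w}): φ is false.
  x (successors {u, x}): φ is false.
  y (successors {x, y, z}): φ is false.
  z (successors {v, w, x, z}): φ is false.
For instance, at u:
  At u: ¬◇◇¬s is true, so ¬¬◇◇¬s is false.
    At u: ◇◇¬s is false, so ¬◇◇¬s is true.
      At u: ◇◇¬s requires ◇¬s at some successor in {u, v, z}.
        At u: ◇¬s is false.
        At v: ◇¬s is false.
        At z: ◇¬s is false.
      So ◇◇¬s is false at u.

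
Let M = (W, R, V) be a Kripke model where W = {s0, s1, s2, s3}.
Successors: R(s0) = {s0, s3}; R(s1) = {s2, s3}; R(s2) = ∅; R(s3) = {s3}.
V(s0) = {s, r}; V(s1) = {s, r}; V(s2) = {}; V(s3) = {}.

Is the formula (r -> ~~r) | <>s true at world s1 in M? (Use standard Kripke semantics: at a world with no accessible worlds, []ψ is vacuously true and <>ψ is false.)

At s1: r -> ~~r is true, <>s is false, so (r -> ~~r) | <>s is true.
  At s1: <>s requires s at some successor in {s2, s3}.
    At s2: s is false.
    At s3: s is false.
  So <>s is false at s1.

Yes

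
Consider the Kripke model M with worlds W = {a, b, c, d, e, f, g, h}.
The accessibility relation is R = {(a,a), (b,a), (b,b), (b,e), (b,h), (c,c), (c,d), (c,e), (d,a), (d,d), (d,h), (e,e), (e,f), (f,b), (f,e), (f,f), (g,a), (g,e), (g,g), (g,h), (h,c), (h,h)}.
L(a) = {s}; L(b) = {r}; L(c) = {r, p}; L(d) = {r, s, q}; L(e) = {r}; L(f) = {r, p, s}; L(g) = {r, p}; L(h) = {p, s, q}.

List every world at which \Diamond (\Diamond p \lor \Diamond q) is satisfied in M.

Recall that \Diamond ψ holds at a world iff ψ holds at some accessible world.
Let φ = \Diamond (\Diamond p \lor \Diamond q). Evaluate φ at each world:
  a (successors {a}): φ is false.
  b (successors {a, b, e, h}): φ is true.
  c (successors {c, d, e}): φ is true.
  d (successors {a, d, h}): φ is true.
  e (successors {e, f}): φ is true.
  f (successors {b, e, f}): φ is true.
  g (successors {a, e, g, h}): φ is true.
  h (successors {c, h}): φ is true.
For instance, at g:
  At g: \Diamond (\Diamond p \lor \Diamond q) requires \Diamond p \lor \Diamond q at some successor in {a, e, g, h}.
    \Diamond p \lor \Diamond q holds at e, so \Diamond (\Diamond p \lor \Diamond q) is true at g.
      At e: \Diamond p is true, \Diamond q is false, so \Diamond p \lor \Diamond q is true.
Satisfying worlds: {b, c, d, e, f, g, h}

b, c, d, e, f, g, h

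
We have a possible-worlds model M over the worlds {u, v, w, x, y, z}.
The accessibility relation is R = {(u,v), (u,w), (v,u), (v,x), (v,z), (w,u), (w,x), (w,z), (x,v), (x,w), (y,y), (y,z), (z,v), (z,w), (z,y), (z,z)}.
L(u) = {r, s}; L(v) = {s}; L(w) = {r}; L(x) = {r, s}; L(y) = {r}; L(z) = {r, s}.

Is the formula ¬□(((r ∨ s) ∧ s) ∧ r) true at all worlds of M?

Let φ = ¬□(((r ∨ s) ∧ s) ∧ r). Evaluate φ at each world:
  u (successors {v, w}): φ is true.
  v (successors {u, x, z}): φ is false.
  w (successors {u, x, z}): φ is false.
  x (successors {v, w}): φ is true.
  y (successors {y, z}): φ is true.
  z (successors {v, w, y, z}): φ is true.
Detail at v (counterexample):
  At v: □(((r ∨ s) ∧ s) ∧ r) is true, so ¬□(((r ∨ s) ∧ s) ∧ r) is false.
    At v: □(((r ∨ s) ∧ s) ∧ r) requires ((r ∨ s) ∧ s) ∧ r at every successor {u, x, z}.
      At u: ((r ∨ s) ∧ s) ∧ r is true.
      At x: ((r ∨ s) ∧ s) ∧ r is true.
      At z: ((r ∨ s) ∧ s) ∧ r is true.
    So □(((r ∨ s) ∧ s) ∧ r) is true at v.

No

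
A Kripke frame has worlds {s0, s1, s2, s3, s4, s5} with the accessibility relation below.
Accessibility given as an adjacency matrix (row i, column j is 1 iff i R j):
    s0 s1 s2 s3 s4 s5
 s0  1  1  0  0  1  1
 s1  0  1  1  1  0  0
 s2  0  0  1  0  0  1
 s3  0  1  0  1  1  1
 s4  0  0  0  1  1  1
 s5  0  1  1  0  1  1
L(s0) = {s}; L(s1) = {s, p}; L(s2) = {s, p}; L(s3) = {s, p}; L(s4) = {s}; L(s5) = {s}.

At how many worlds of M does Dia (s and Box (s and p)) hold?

4

Let φ = Dia (s and Box (s and p)). Evaluate φ at each world:
  s0 (successors {s0, s1, s4, s5}): φ is true.
  s1 (successors {s1, s2, s3}): φ is true.
  s2 (successors {s2, s5}): φ is false.
  s3 (successors {s1, s3, s4, s5}): φ is true.
  s4 (successors {s3, s4, s5}): φ is false.
  s5 (successors {s1, s2, s4, s5}): φ is true.
For instance, at s4:
  At s4: Dia (s and Box (s and p)) requires s and Box (s and p) at some successor in {s3, s4, s5}.
    At s3: s and Box (s and p) is false.
    At s4: s and Box (s and p) is false.
    At s5: s and Box (s and p) is false.
  So Dia (s and Box (s and p)) is false at s4.
Satisfying worlds: {s0, s1, s3, s5}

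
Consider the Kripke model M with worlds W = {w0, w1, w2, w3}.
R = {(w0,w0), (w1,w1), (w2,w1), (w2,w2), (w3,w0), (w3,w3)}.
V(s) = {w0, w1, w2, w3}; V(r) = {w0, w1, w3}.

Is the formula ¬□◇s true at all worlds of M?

No

Recall that □ψ holds at a world iff ψ holds at every accessible world, and ◇ψ holds iff ψ holds at some accessible world.
Let φ = ¬□◇s. Evaluate φ at each world:
  w0 (successors {w0}): φ is false.
  w1 (successors {w1}): φ is false.
  w2 (successors {w1, w2}): φ is false.
  w3 (successors {w0, w3}): φ is false.
Detail at w0 (counterexample):
  At w0: □◇s is true, so ¬□◇s is false.
    At w0: □◇s requires ◇s at every successor {w0}.
      At w0: ◇s is true.
    So □◇s is true at w0.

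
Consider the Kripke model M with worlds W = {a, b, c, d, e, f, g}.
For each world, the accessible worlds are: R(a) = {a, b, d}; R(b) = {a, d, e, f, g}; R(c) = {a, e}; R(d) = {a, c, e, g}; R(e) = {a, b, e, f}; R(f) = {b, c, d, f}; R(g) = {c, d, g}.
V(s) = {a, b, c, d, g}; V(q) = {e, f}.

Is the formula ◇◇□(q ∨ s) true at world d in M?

At d: ◇◇□(q ∨ s) requires ◇□(q ∨ s) at some successor in {a, c, e, g}.
  ◇□(q ∨ s) holds at a, so ◇◇□(q ∨ s) is true at d.
    At a: ◇□(q ∨ s) requires □(q ∨ s) at some successor in {a, b, d}.
      □(q ∨ s) holds at a, so ◇□(q ∨ s) is true at a.

Yes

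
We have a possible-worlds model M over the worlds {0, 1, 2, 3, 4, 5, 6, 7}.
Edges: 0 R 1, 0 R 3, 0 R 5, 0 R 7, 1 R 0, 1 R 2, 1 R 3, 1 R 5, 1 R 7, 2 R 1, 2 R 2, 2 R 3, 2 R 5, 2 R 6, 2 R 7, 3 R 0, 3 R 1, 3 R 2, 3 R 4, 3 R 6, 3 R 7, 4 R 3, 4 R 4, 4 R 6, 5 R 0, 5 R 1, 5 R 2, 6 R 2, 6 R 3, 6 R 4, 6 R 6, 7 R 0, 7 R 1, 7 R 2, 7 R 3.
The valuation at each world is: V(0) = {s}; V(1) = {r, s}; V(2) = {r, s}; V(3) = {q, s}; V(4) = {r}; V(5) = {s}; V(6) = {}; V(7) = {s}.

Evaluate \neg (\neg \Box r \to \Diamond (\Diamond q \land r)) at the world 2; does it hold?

No

Recall that \Box ψ holds at a world iff ψ holds at every accessible world, and \Diamond ψ holds iff ψ holds at some accessible world.
At 2: \neg \Box r \to \Diamond (\Diamond q \land r) is true, so \neg (\neg \Box r \to \Diamond (\Diamond q \land r)) is false.
  At 2: \neg \Box r is true, \Diamond (\Diamond q \land r) is true, so \neg \Box r \to \Diamond (\Diamond q \land r) is true.
    At 2: \Box r is false, so \neg \Box r is true.
      At 2: \Box r requires r at every successor {1, 2, 3, 5, 6, 7}.
        r fails at 3, so \Box r is false at 2.
    At 2: \Diamond (\Diamond q \land r) requires \Diamond q \land r at some successor in {1, 2, 3, 5, 6, 7}.
      \Diamond q \land r holds at 1, so \Diamond (\Diamond q \land r) is true at 2.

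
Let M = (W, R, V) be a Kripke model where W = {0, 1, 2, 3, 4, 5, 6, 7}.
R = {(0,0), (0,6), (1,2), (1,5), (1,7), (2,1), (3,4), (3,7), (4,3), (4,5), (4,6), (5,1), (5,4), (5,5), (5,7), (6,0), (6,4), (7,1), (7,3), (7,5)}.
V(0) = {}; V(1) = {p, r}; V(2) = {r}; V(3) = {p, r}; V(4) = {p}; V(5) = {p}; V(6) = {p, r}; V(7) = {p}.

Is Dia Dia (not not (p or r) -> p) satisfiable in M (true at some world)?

Let φ = Dia Dia (not not (p or r) -> p). Evaluate φ at each world:
  0 (successors {0, 6}): φ is true.
  1 (successors {2, 5, 7}): φ is true.
  2 (successors {1}): φ is true.
  3 (successors {4, 7}): φ is true.
  4 (successors {3, 5, 6}): φ is true.
  5 (successors {1, 4, 5, 7}): φ is true.
  6 (successors {0, 4}): φ is true.
  7 (successors {1, 3, 5}): φ is true.
Detail at 0 (witness):
  At 0: Dia Dia (not not (p or r) -> p) requires Dia (not not (p or r) -> p) at some successor in {0, 6}.
    Dia (not not (p or r) -> p) holds at 0, so Dia Dia (not not (p or r) -> p) is true at 0.
      At 0: Dia (not not (p or r) -> p) requires not not (p or r) -> p at some successor in {0, 6}.
        not not (p or r) -> p holds at 0, so Dia (not not (p or r) -> p) is true at 0.

Yes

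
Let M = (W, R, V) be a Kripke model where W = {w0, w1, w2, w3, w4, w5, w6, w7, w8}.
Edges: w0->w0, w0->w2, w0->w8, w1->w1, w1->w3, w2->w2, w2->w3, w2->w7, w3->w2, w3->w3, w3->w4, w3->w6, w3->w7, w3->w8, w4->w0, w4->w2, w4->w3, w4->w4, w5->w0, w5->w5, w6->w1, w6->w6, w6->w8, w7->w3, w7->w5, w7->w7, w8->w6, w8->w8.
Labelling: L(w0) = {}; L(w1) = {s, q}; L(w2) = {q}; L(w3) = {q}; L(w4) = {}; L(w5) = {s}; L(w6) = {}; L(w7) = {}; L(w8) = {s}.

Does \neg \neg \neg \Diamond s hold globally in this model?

Let φ = \neg \neg \neg \Diamond s. Evaluate φ at each world:
  w0 (successors {w0, w2, w8}): φ is false.
  w1 (successors {w1, w3}): φ is false.
  w2 (successors {w2, w3, w7}): φ is true.
  w3 (successors {w2, w3, w4, w6, w7, w8}): φ is false.
  w4 (successors {w0, w2, w3, w4}): φ is true.
  w5 (successors {w0, w5}): φ is false.
  w6 (successors {w1, w6, w8}): φ is false.
  w7 (successors {w3, w5, w7}): φ is false.
  w8 (successors {w6, w8}): φ is false.
Detail at w0 (counterexample):
  At w0: \neg \neg \Diamond s is true, so \neg \neg \neg \Diamond s is false.
    At w0: \neg \Diamond s is false, so \neg \neg \Diamond s is true.
      At w0: \Diamond s is true, so \neg \Diamond s is false.

No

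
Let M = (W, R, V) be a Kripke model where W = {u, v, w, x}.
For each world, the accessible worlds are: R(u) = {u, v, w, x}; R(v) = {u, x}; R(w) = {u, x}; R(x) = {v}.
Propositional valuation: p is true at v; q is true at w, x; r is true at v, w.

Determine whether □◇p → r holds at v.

Recall that □ψ holds at a world iff ψ holds at every accessible world, and ◇ψ holds iff ψ holds at some accessible world.
At v: □◇p is true, r is true, so □◇p → r is true.
  At v: □◇p requires ◇p at every successor {u, x}.
      At u: ◇p requires p at some successor in {u, v, w, x}.
        p holds at v, so ◇p is true at u.
      At x: ◇p requires p at some successor in {v}.
        p holds at v, so ◇p is true at x.
  So □◇p is true at v.

Yes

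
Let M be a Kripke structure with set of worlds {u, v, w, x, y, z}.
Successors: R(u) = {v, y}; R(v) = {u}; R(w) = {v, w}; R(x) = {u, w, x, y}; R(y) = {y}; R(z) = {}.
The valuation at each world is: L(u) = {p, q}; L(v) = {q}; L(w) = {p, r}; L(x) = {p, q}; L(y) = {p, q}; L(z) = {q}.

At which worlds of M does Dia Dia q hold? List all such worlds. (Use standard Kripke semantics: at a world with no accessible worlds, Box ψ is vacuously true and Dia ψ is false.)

Let φ = Dia Dia q. Evaluate φ at each world:
  u (successors {v, y}): φ is true.
  v (successors {u}): φ is true.
  w (successors {v, w}): φ is true.
  x (successors {u, w, x, y}): φ is true.
  y (successors {y}): φ is true.
  z (successors ∅): φ is false.
For instance, at x:
  At x: Dia Dia q requires Dia q at some successor in {u, w, x, y}.
    Dia q holds at u, so Dia Dia q is true at x.
      At u: Dia q requires q at some successor in {v, y}.
        q holds at v, so Dia q is true at u.
Satisfying worlds: {u, v, w, x, y}

u, v, w, x, y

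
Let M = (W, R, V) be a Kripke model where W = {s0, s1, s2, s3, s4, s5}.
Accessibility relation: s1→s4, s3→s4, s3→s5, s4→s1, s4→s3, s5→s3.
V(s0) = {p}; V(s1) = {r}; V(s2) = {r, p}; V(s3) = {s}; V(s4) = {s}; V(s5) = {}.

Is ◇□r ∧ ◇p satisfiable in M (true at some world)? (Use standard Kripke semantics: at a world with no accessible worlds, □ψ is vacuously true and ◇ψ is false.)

No

Let φ = ◇□r ∧ ◇p. Evaluate φ at each world:
  s0 (successors ∅): φ is false.
  s1 (successors {s4}): φ is false.
  s2 (successors ∅): φ is false.
  s3 (successors {s4, s5}): φ is false.
  s4 (successors {s1, s3}): φ is false.
  s5 (successors {s3}): φ is false.
For instance, at s5:
  At s5: ◇□r is false, ◇p is false, so ◇□r ∧ ◇p is false.
    At s5: ◇□r requires □r at some successor in {s3}.
      At s3: □r is false.
    So ◇□r is false at s5.
    At s5: ◇p requires p at some successor in {s3}.
      At s3: p is false.
    So ◇p is false at s5.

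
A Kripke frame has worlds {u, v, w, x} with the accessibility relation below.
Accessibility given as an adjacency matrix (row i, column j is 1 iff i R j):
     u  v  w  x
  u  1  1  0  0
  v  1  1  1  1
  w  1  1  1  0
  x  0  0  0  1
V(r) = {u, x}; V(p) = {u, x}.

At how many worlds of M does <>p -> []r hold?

Recall that []ψ holds at a world iff ψ holds at every accessible world, and <>ψ holds iff ψ holds at some accessible world.
Let φ = <>p -> []r. Evaluate φ at each world:
  u (successors {u, v}): φ is false.
  v (successors {u, v, w, x}): φ is false.
  w (successors {u, v, w}): φ is false.
  x (successors {x}): φ is true.
For instance, at w:
  At w: <>p is true, []r is false, so <>p -> []r is false.
    At w: <>p requires p at some successor in {u, v, w}.
      p holds at u, so <>p is true at w.
    At w: []r requires r at every successor {u, v, w}.
      r fails at v, so []r is false at w.
Satisfying worlds: {x}

1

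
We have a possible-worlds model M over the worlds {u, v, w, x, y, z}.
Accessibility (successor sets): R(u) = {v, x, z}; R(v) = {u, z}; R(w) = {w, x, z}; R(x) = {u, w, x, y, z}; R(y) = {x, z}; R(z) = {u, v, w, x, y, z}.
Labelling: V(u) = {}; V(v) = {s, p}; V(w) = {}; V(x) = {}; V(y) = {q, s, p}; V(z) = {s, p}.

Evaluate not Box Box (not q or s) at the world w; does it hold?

At w: Box Box (not q or s) is true, so not Box Box (not q or s) is false.
  At w: Box Box (not q or s) requires Box (not q or s) at every successor {w, x, z}.
      At w: Box (not q or s) requires not q or s at every successor {w, x, z}.
        At w: not q or s is true.
        At x: not q or s is true.
        At z: not q or s is true.
      So Box (not q or s) is true at w.
      At x: Box (not q or s) requires not q or s at every successor {u, w, x, y, z}.
        At u: not q or s is true.
        At w: not q or s is true.
        At x: not q or s is true.
        At y: not q or s is true.
        At z: not q or s is true.
      So Box (not q or s) is true at x.
      At z: Box (not q or s) requires not q or s at every successor {u, v, w, x, y, z}.
        At u: not q or s is true.
        At v: not q or s is true.
        At w: not q or s is true.
        At x: not q or s is true.
        At y: not q or s is true.
        At z: not q or s is true.
      So Box (not q or s) is true at z.
  So Box Box (not q or s) is true at w.

No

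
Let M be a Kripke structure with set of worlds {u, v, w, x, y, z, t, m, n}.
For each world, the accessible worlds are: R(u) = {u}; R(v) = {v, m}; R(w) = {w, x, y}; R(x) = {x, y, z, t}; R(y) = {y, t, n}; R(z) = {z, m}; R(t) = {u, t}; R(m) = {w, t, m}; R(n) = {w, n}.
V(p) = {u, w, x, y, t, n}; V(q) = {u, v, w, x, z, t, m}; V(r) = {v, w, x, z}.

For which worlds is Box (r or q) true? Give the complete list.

u, v, z, t, m

Recall that Box ψ holds at a world iff ψ holds at every accessible world, and Dia ψ holds iff ψ holds at some accessible world.
Let φ = Box (r or q). Evaluate φ at each world:
  u (successors {u}): φ is true.
  v (successors {v, m}): φ is true.
  w (successors {w, x, y}): φ is false.
  x (successors {x, y, z, t}): φ is false.
  y (successors {y, t, n}): φ is false.
  z (successors {z, m}): φ is true.
  t (successors {u, t}): φ is true.
  m (successors {w, t, m}): φ is true.
  n (successors {w, n}): φ is false.
For instance, at y:
  At y: Box (r or q) requires r or q at every successor {y, t, n}.
    r or q fails at y, so Box (r or q) is false at y.
Satisfying worlds: {u, v, z, t, m}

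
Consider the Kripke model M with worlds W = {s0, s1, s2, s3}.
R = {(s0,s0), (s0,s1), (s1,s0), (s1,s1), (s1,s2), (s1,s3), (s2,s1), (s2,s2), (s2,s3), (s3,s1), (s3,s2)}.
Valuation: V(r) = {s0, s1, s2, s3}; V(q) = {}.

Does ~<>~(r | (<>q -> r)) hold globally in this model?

Let φ = ~<>~(r | (<>q -> r)). Evaluate φ at each world:
  s0 (successors {s0, s1}): φ is true.
  s1 (successors {s0, s1, s2, s3}): φ is true.
  s2 (successors {s1, s2, s3}): φ is true.
  s3 (successors {s1, s2}): φ is true.
For instance, at s0:
  At s0: <>~(r | (<>q -> r)) is false, so ~<>~(r | (<>q -> r)) is true.
    At s0: <>~(r | (<>q -> r)) requires ~(r | (<>q -> r)) at some successor in {s0, s1}.
      At s0: ~(r | (<>q -> r)) is false.
      At s1: ~(r | (<>q -> r)) is false.
    So <>~(r | (<>q -> r)) is false at s0.

Yes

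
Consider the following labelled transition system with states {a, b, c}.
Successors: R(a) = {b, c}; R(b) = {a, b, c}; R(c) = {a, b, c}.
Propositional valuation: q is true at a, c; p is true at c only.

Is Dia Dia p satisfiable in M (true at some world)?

Recall that Dia ψ holds at a world iff ψ holds at some accessible world.
Let φ = Dia Dia p. Evaluate φ at each world:
  a (successors {b, c}): φ is true.
  b (successors {a, b, c}): φ is true.
  c (successors {a, b, c}): φ is true.
Detail at a (witness):
  At a: Dia Dia p requires Dia p at some successor in {b, c}.
    Dia p holds at b, so Dia Dia p is true at a.
      At b: Dia p requires p at some successor in {a, b, c}.
        p holds at c, so Dia p is true at b.

Yes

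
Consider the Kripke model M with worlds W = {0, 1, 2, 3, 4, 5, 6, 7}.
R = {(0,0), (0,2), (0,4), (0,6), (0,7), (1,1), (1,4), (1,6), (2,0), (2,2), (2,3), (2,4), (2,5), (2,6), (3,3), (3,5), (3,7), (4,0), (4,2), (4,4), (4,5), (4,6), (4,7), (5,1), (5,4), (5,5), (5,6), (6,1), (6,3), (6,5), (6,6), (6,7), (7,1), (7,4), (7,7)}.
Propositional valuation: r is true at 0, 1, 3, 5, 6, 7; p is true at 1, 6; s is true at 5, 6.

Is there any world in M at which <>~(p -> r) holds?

Recall that <>ψ holds at a world iff ψ holds at some accessible world.
Let φ = <>~(p -> r). Evaluate φ at each world:
  0 (successors {0, 2, 4, 6, 7}): φ is false.
  1 (successors {1, 4, 6}): φ is false.
  2 (successors {0, 2, 3, 4, 5, 6}): φ is false.
  3 (successors {3, 5, 7}): φ is false.
  4 (successors {0, 2, 4, 5, 6, 7}): φ is false.
  5 (successors {1, 4, 5, 6}): φ is false.
  6 (successors {1, 3, 5, 6, 7}): φ is false.
  7 (successors {1, 4, 7}): φ is false.
For instance, at 3:
  At 3: <>~(p -> r) requires ~(p -> r) at some successor in {3, 5, 7}.
    At 3: ~(p -> r) is false.
    At 5: ~(p -> r) is false.
    At 7: ~(p -> r) is false.
  So <>~(p -> r) is false at 3.

No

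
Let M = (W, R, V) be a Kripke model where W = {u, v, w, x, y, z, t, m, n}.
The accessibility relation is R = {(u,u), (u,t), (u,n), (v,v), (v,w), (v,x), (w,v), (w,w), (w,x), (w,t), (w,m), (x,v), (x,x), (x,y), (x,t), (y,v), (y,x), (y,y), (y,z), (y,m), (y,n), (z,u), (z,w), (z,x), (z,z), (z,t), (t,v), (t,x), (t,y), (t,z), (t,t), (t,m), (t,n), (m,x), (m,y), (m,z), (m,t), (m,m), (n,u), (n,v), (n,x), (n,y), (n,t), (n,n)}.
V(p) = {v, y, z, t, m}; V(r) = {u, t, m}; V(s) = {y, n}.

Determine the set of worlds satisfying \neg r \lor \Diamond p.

Let φ = \neg r \lor \Diamond p. Evaluate φ at each world:
  u (successors {u, t, n}): φ is true.
  v (successors {v, w, x}): φ is true.
  w (successors {v, w, x, t, m}): φ is true.
  x (successors {v, x, y, t}): φ is true.
  y (successors {v, x, y, z, m, n}): φ is true.
  z (successors {u, w, x, z, t}): φ is true.
  t (successors {v, x, y, z, t, m, n}): φ is true.
  m (successors {x, y, z, t, m}): φ is true.
  n (successors {u, v, x, y, t, n}): φ is true.
For instance, at u:
  At u: \neg r is false, \Diamond p is true, so \neg r \lor \Diamond p is true.
    At u: \Diamond p requires p at some successor in {u, t, n}.
      p holds at t, so \Diamond p is true at u.
Satisfying worlds: {u, v, w, x, y, z, t, m, n}

u, v, w, x, y, z, t, m, n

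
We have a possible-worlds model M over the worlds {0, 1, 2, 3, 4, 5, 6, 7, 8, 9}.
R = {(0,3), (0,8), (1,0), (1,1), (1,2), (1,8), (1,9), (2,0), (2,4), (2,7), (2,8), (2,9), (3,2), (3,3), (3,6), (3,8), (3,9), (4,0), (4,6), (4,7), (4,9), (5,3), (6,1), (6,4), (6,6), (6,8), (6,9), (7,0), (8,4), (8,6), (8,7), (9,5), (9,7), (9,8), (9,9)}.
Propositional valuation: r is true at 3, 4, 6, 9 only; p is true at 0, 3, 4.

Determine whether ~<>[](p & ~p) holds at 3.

Recall that []ψ holds at a world iff ψ holds at every accessible world, and <>ψ holds iff ψ holds at some accessible world.
At 3: <>[](p & ~p) is false, so ~<>[](p & ~p) is true.
  At 3: <>[](p & ~p) requires [](p & ~p) at some successor in {2, 3, 6, 8, 9}.
    At 2: [](p & ~p) is false.
    At 3: [](p & ~p) is false.
    At 6: [](p & ~p) is false.
    At 8: [](p & ~p) is false.
    At 9: [](p & ~p) is false.
  So <>[](p & ~p) is false at 3.

Yes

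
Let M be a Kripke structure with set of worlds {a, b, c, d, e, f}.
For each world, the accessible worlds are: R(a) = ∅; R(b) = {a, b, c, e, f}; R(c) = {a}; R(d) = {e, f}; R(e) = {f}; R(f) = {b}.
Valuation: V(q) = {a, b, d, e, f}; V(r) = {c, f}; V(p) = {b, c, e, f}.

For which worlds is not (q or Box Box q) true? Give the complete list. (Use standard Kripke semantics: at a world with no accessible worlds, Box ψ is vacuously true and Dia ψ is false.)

Recall that Box ψ holds at a world iff ψ holds at every accessible world, and Dia ψ holds iff ψ holds at some accessible world.
Let φ = not (q or Box Box q). Evaluate φ at each world:
  a (successors ∅): φ is false.
  b (successors {a, b, c, e, f}): φ is false.
  c (successors {a}): φ is false.
  d (successors {e, f}): φ is false.
  e (successors {f}): φ is false.
  f (successors {b}): φ is false.
For instance, at e:
  At e: q or Box Box q is true, so not (q or Box Box q) is false.
    At e: q is true, Box Box q is true, so q or Box Box q is true.
      At e: Box Box q requires Box q at every successor {f}.
        At f: Box q is true.
      So Box Box q is true at e.
Satisfying worlds: none.

none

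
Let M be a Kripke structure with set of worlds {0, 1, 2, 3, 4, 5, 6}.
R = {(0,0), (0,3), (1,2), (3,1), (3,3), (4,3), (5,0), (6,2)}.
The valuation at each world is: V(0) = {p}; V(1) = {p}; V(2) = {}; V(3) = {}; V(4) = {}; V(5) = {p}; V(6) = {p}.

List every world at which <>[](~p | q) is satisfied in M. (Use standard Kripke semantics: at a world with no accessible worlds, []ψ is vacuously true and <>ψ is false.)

Let φ = <>[](~p | q). Evaluate φ at each world:
  0 (successors {0, 3}): φ is false.
  1 (successors {2}): φ is true.
  2 (successors ∅): φ is false.
  3 (successors {1, 3}): φ is true.
  4 (successors {3}): φ is false.
  5 (successors {0}): φ is false.
  6 (successors {2}): φ is true.
For instance, at 6:
  At 6: <>[](~p | q) requires [](~p | q) at some successor in {2}.
    [](~p | q) holds at 2, so <>[](~p | q) is true at 6.
      At 2: no accessible worlds, so [](~p | q) holds vacuously.
Satisfying worlds: {1, 3, 6}

1, 3, 6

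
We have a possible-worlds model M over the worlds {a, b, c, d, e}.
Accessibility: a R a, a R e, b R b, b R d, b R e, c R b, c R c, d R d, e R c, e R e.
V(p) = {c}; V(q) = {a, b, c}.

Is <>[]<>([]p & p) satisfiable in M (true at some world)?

No

Let φ = <>[]<>([]p & p). Evaluate φ at each world:
  a (successors {a, e}): φ is false.
  b (successors {b, d, e}): φ is false.
  c (successors {b, c}): φ is false.
  d (successors {d}): φ is false.
  e (successors {c, e}): φ is false.
For instance, at e:
  At e: <>[]<>([]p & p) requires []<>([]p & p) at some successor in {c, e}.
    At c: []<>([]p & p) is false.
    At e: []<>([]p & p) is false.
  So <>[]<>([]p & p) is false at e.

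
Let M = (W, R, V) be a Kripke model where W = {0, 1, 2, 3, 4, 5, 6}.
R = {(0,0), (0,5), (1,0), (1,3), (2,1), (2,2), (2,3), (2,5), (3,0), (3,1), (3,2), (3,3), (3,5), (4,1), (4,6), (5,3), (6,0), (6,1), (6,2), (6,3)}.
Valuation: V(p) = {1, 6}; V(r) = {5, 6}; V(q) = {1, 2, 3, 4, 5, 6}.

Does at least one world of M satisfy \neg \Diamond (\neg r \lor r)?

No

Let φ = \neg \Diamond (\neg r \lor r). Evaluate φ at each world:
  0 (successors {0, 5}): φ is false.
  1 (successors {0, 3}): φ is false.
  2 (successors {1, 2, 3, 5}): φ is false.
  3 (successors {0, 1, 2, 3, 5}): φ is false.
  4 (successors {1, 6}): φ is false.
  5 (successors {3}): φ is false.
  6 (successors {0, 1, 2, 3}): φ is false.
For instance, at 0:
  At 0: \Diamond (\neg r \lor r) is true, so \neg \Diamond (\neg r \lor r) is false.
    At 0: \Diamond (\neg r \lor r) requires \neg r \lor r at some successor in {0, 5}.
      \neg r \lor r holds at 0, so \Diamond (\neg r \lor r) is true at 0.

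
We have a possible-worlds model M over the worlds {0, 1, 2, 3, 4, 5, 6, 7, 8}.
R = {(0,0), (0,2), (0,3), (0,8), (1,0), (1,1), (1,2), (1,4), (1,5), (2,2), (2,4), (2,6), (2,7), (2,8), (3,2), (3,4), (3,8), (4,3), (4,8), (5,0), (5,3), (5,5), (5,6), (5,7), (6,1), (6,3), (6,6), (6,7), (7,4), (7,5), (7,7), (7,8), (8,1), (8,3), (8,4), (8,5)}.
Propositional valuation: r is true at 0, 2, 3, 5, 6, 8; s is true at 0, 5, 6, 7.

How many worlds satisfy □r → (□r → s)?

8

Let φ = □r → (□r → s). Evaluate φ at each world:
  0 (successors {0, 2, 3, 8}): φ is true.
  1 (successors {0, 1, 2, 4, 5}): φ is true.
  2 (successors {2, 4, 6, 7, 8}): φ is true.
  3 (successors {2, 4, 8}): φ is true.
  4 (successors {3, 8}): φ is false.
  5 (successors {0, 3, 5, 6, 7}): φ is true.
  6 (successors {1, 3, 6, 7}): φ is true.
  7 (successors {4, 5, 7, 8}): φ is true.
  8 (successors {1, 3, 4, 5}): φ is true.
For instance, at 7:
  At 7: □r is false, □r → s is true, so □r → (□r → s) is true.
    At 7: □r requires r at every successor {4, 5, 7, 8}.
      r fails at 4, so □r is false at 7.
    At 7: □r is false, s is true, so □r → s is true.
      At 7: □r requires r at every successor {4, 5, 7, 8}.
        r fails at 4, so □r is false at 7.
Satisfying worlds: {0, 1, 2, 3, 5, 6, 7, 8}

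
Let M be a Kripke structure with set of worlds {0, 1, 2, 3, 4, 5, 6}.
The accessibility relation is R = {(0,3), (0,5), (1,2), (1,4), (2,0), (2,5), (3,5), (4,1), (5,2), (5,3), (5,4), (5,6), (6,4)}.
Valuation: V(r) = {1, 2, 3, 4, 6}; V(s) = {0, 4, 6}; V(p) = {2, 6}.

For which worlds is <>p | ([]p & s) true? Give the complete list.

Let φ = <>p | ([]p & s). Evaluate φ at each world:
  0 (successors {3, 5}): φ is false.
  1 (successors {2, 4}): φ is true.
  2 (successors {0, 5}): φ is false.
  3 (successors {5}): φ is false.
  4 (successors {1}): φ is false.
  5 (successors {2, 3, 4, 6}): φ is true.
  6 (successors {4}): φ is false.
For instance, at 3:
  At 3: <>p is false, []p & s is false, so <>p | ([]p & s) is false.
    At 3: <>p requires p at some successor in {5}.
      At 5: p is false.
    So <>p is false at 3.
    At 3: []p is false, s is false, so []p & s is false.
      At 3: []p requires p at every successor {5}.
        p fails at 5, so []p is false at 3.
Satisfying worlds: {1, 5}

1, 5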